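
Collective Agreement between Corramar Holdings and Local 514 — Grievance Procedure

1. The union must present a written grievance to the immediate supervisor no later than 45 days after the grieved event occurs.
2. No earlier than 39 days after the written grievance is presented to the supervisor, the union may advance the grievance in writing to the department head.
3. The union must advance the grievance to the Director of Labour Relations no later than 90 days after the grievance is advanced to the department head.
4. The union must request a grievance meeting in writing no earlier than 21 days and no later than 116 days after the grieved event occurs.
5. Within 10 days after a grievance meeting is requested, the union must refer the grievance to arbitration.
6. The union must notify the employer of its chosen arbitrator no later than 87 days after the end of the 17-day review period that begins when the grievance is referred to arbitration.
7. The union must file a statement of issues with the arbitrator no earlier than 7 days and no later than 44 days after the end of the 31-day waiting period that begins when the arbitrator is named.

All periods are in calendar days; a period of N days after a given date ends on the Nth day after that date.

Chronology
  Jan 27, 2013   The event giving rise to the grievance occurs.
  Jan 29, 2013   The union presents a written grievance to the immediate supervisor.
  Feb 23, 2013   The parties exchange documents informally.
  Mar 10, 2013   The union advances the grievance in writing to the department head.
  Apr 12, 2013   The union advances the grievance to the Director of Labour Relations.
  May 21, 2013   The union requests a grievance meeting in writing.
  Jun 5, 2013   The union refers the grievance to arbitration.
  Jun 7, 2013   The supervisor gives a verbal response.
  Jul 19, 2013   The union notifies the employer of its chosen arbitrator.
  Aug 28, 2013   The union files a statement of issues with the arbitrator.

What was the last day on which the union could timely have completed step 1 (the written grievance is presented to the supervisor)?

Step 1 runs from Jan 27, 2013, when the grieved event occurs. 45 days after Jan 27, 2013 is Mar 13, 2013.

Mar 13, 2013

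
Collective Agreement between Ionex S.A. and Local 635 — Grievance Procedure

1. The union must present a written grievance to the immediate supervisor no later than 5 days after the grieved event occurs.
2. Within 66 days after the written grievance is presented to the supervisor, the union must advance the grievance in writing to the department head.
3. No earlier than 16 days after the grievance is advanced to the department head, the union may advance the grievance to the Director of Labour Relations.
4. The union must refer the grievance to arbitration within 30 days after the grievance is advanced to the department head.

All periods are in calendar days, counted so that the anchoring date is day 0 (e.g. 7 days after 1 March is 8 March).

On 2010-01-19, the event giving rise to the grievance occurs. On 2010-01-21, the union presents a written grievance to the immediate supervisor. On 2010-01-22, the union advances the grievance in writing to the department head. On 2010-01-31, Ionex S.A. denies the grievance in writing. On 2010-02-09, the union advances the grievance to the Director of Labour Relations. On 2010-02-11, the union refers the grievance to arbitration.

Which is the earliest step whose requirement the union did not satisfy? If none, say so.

(1) due by 2010-01-19 + 5 days = 2010-01-24; completed 2010-01-21, before the deadline.
(2) due by 2010-01-21 + 66 days = 2010-03-28; 2010-01-22 is within that limit.
(3) permitted from 2010-01-22 + 16 days = 2010-02-07 onward; 2010-02-09 is on or after that date.
(4) due by 2010-01-22 + 30 days = 2010-02-21; completed 2010-02-11, before the deadline.

None — every step was satisfied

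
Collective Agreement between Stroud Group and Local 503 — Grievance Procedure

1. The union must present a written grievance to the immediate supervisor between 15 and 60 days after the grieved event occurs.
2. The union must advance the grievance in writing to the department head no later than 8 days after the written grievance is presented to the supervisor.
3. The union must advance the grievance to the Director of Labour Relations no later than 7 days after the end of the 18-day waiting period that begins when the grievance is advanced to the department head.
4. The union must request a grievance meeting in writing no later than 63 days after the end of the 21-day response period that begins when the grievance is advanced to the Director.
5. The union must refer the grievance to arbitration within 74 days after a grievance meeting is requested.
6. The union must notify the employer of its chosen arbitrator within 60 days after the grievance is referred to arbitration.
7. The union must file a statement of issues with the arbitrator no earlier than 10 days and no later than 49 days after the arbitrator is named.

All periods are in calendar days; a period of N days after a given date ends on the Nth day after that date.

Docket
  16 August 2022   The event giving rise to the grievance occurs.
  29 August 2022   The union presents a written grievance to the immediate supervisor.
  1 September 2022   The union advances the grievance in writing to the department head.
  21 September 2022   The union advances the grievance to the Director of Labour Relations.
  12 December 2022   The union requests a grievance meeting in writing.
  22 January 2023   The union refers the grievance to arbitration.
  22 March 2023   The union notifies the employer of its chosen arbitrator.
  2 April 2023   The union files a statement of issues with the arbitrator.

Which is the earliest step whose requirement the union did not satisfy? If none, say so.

(1) the permitted window runs from 16 August 2022 + 15 = 31 August 2022 to 16 August 2022 + 60 = 15 October 2022; done 29 August 2022 — 2 days before the window opened.

Step 1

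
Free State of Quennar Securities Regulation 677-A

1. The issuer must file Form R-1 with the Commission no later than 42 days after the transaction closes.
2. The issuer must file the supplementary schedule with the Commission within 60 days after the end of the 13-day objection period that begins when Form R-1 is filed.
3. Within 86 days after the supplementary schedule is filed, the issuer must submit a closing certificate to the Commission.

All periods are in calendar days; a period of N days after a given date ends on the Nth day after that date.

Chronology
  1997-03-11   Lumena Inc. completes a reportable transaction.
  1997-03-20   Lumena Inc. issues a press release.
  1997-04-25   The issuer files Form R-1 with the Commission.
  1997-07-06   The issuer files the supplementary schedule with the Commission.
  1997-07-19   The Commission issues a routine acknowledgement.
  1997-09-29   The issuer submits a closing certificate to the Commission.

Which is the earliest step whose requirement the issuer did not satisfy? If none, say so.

Step 1

Step 1: 42 days after 1997-03-11 (when the transaction closes) is 1997-04-22; 1997-04-25 misses that deadline by 3 days.
That is the first point of non-compliance.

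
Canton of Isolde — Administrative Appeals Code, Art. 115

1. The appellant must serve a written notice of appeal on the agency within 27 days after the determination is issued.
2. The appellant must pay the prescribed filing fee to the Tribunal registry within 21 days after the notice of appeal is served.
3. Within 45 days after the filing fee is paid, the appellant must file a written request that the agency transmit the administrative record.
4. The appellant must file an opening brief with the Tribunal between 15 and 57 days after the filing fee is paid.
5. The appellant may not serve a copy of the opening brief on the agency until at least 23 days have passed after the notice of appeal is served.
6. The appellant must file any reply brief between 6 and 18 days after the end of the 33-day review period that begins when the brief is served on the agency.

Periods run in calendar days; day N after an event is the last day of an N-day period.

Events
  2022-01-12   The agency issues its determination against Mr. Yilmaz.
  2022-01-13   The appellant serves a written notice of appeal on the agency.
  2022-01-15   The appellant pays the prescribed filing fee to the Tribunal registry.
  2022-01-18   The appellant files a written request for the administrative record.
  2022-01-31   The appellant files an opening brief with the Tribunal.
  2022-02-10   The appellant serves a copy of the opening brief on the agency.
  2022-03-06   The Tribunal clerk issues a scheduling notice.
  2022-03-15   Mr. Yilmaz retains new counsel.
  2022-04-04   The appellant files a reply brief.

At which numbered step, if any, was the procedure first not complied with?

Step 6

(1) due by 2022-01-12 + 27 days = 2022-02-08; done 2022-01-13 — timely.
(2) due by 2022-01-13 + 21 days = 2022-02-03; done 2022-01-15 — timely.
(3) due by 2022-01-15 + 45 days = 2022-03-01; done 2022-01-18 — timely.
(4) the permitted window runs from 2022-01-15 + 15 = 2022-01-30 to 2022-01-15 + 57 = 2022-03-13; done 2022-01-31, which is between those dates.
(5) permitted from 2022-01-13 + 23 days = 2022-02-05 onward; 2022-02-10 is on or after that date.
(6) the permitted window runs from 2022-03-15 + 6 = 2022-03-21 to 2022-03-15 + 18 = 2022-04-02; done 2022-04-04 — 2 days after the window closed.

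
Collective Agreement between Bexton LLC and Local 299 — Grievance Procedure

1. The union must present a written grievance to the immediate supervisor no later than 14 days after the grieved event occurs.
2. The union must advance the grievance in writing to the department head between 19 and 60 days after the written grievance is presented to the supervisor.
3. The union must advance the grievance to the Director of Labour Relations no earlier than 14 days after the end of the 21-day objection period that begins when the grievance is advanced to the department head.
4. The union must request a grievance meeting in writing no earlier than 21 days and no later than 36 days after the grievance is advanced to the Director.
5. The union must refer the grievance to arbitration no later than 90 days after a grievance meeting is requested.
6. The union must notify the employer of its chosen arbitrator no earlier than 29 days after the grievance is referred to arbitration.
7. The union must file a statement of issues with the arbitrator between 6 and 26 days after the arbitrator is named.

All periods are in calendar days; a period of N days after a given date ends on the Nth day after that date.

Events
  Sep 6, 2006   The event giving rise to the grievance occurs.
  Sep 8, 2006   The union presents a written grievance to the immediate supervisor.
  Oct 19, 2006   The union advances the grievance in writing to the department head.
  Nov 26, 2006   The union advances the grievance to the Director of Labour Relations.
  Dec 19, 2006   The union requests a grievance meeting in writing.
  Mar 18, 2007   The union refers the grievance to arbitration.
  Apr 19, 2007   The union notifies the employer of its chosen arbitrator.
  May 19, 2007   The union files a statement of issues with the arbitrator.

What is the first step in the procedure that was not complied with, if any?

Step 1: 14 days after Sep 6, 2006 (when the grieved event occurs) is Sep 20, 2006; done Sep 8, 2006 — timely.
Step 2: the window is 19–60 days after Sep 8, 2006 (when the written grievance is presented to the supervisor), so Sep 27, 2006 through Nov 7, 2006; done Oct 19, 2006 — within the window.
Step 3: the earliest permitted date is 14 days after Nov 9, 2006 (end of the 21-day objection period, which began when the grievance is advanced to the department head on Oct 19, 2006), i.e. Nov 23, 2006; done Nov 26, 2006, after the minimum wait.
Step 4: the window is 21–36 days after Nov 26, 2006 (when the grievance is advanced to the Director), so Dec 17, 2006 through Jan 1, 2007; Dec 19, 2006 falls inside that range.
Step 5: 90 days after Dec 19, 2006 (when a grievance meeting is requested) is Mar 19, 2007; Mar 18, 2007 is within that limit.
Step 6: the earliest permitted date is 29 days after Mar 18, 2007 (when the grievance is referred to arbitration), i.e. Apr 16, 2007; done Apr 19, 2007, after the minimum wait.
Step 7: the window is 6–26 days after Apr 19, 2007 (when the arbitrator is named), so Apr 25, 2007 through May 15, 2007; done May 19, 2007 — 4 days after the window closed.

Step 7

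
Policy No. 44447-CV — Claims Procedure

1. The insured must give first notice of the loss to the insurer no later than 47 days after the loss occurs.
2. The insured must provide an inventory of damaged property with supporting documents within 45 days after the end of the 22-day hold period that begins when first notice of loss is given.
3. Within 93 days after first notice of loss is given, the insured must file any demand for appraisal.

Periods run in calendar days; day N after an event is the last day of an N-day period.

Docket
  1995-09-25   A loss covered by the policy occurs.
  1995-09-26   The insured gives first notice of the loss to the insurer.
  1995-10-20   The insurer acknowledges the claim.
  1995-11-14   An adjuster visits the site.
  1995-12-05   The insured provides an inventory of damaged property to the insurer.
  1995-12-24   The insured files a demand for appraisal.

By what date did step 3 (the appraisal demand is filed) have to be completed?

Step 3 runs from 1995-09-26, when first notice of loss is given. 93 days after 1995-09-26 is 1995-12-28.

1995-12-28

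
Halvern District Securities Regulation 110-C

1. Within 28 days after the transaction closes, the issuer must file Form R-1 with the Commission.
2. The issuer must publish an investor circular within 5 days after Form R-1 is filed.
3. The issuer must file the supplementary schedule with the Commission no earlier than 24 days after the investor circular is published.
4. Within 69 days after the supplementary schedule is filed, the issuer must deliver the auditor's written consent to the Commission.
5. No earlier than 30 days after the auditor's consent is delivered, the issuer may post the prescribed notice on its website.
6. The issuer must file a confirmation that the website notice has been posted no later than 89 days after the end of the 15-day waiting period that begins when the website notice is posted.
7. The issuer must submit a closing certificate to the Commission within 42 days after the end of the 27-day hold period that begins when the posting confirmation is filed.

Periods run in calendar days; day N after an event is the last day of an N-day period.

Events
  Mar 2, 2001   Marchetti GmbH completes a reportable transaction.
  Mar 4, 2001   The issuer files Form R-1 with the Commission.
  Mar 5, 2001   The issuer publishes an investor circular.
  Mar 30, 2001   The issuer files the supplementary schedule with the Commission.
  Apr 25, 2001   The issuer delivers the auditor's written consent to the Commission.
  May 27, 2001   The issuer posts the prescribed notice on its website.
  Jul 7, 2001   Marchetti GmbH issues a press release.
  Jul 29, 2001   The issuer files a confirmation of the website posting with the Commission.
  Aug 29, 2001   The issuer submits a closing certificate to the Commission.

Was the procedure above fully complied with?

Step 1: 28 days after Mar 2, 2001 (when the transaction closes) is Mar 30, 2001; Mar 4, 2001 is within that limit.
Step 2: 5 days after Mar 4, 2001 (when Form R-1 is filed) is Mar 9, 2001; done Mar 5, 2001 — timely.
Step 3: the earliest permitted date is 24 days after Mar 5, 2001 (when the investor circular is published), i.e. Mar 29, 2001; Mar 30, 2001 is on or after that date.
Step 4: 69 days after Mar 30, 2001 (when the supplementary schedule is filed) is Jun 7, 2001; completed Apr 25, 2001, before the deadline.
Step 5: the earliest permitted date is 30 days after Apr 25, 2001 (when the auditor's consent is delivered), i.e. May 25, 2001; done May 27, 2001 — permitted.
Step 6: 89 days after Jun 11, 2001 (end of the 15-day waiting period, which began when the website notice is posted on May 27, 2001) is Sep 8, 2001; done Jul 29, 2001 — timely.
Step 7: 42 days after Aug 25, 2001 (end of the 27-day hold period, which began when the posting confirmation is filed on Jul 29, 2001) is Oct 6, 2001; Aug 29, 2001 is within that limit.

Yes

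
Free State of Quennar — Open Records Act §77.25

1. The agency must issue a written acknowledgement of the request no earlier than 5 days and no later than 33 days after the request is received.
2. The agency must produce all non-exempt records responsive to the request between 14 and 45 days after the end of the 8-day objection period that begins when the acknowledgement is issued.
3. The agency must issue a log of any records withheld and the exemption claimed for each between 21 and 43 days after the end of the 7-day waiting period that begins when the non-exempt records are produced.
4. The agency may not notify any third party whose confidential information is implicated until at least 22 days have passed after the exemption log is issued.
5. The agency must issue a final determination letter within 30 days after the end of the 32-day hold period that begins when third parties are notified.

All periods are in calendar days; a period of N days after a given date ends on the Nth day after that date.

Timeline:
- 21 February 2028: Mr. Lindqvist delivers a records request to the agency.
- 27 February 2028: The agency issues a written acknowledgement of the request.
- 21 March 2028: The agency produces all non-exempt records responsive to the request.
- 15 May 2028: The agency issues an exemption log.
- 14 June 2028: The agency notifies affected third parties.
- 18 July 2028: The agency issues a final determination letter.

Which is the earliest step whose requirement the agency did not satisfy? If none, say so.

Step 3

Step 1: the window is 5–33 days after 21 February 2028 (when the request is received), so 26 February 2028 through 25 March 2028; 27 February 2028 falls inside that range.
Step 2: the window is 14–45 days after 6 March 2028 (end of the 8-day objection period, which began when the acknowledgement is issued on 27 February 2028), so 20 March 2028 through 20 April 2028; done 21 March 2028, which is between those dates.
Step 3: the window is 21–43 days after 28 March 2028 (end of the 7-day waiting period, which began when the non-exempt records are produced on 21 March 2028), so 18 April 2028 through 10 May 2028; 15 May 2028 is 5 days past the end of the window.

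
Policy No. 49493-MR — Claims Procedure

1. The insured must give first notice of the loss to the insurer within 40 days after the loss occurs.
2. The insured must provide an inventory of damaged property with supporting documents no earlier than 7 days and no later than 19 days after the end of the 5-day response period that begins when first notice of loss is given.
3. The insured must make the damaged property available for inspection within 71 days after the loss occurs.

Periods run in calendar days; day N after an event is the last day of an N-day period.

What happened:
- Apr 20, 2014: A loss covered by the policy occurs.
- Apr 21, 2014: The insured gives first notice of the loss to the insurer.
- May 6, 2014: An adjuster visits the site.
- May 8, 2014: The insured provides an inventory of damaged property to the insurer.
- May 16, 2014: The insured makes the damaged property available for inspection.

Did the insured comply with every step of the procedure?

Yes

Step 1: 40 days after Apr 20, 2014 (when the loss occurs) is May 30, 2014; done Apr 21, 2014 — timely.
Step 2: the window is 7–19 days after Apr 26, 2014 (end of the 5-day response period, which began when first notice of loss is given on Apr 21, 2014), so May 3, 2014 through May 15, 2014; done May 8, 2014, which is between those dates.
Step 3: 71 days after Apr 20, 2014 (when the loss occurs) is Jun 30, 2014; completed May 16, 2014, before the deadline.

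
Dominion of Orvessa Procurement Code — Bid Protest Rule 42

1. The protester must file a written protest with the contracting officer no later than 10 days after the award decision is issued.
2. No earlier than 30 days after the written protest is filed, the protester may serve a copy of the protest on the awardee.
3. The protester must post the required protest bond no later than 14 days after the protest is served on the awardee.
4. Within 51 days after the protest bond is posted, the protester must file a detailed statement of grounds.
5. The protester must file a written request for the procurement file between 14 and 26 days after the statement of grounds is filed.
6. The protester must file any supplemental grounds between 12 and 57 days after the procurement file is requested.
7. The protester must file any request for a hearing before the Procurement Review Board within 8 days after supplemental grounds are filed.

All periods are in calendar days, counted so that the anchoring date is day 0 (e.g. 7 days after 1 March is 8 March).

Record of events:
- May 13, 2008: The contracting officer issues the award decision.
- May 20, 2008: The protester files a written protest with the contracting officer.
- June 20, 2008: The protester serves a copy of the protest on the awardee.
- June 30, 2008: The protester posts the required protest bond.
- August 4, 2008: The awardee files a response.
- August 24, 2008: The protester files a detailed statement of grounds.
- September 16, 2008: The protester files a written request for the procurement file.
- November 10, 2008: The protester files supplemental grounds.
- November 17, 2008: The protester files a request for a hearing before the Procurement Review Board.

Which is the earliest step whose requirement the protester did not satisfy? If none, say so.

(1) due by May 13, 2008 + 10 days = May 23, 2008; done May 20, 2008 — timely.
(2) permitted from May 20, 2008 + 30 days = June 19, 2008 onward; June 20, 2008 is on or after that date.
(3) due by June 20, 2008 + 14 days = July 4, 2008; completed June 30, 2008, before the deadline.
(4) due by June 30, 2008 + 51 days = August 20, 2008; done August 24, 2008 — 4 days late.
The analysis stops there.

Step 4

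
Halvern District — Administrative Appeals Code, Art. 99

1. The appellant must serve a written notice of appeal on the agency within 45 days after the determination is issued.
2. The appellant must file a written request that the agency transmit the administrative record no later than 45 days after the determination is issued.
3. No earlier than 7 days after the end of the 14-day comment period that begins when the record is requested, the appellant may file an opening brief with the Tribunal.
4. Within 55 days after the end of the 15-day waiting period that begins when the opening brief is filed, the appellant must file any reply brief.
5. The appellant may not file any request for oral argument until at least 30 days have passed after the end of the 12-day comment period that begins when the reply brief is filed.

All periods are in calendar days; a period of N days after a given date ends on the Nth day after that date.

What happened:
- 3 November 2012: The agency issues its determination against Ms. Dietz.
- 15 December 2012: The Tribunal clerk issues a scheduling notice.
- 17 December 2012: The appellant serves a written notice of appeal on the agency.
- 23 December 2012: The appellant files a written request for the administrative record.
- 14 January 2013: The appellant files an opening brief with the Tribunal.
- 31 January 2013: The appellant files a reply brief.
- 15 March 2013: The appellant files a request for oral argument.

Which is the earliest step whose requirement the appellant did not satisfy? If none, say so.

Step 2

(1) due by 3 November 2012 + 45 days = 18 December 2012; done 17 December 2012 — timely.
(2) due by 3 November 2012 + 45 days = 18 December 2012; done 23 December 2012 — 5 days late.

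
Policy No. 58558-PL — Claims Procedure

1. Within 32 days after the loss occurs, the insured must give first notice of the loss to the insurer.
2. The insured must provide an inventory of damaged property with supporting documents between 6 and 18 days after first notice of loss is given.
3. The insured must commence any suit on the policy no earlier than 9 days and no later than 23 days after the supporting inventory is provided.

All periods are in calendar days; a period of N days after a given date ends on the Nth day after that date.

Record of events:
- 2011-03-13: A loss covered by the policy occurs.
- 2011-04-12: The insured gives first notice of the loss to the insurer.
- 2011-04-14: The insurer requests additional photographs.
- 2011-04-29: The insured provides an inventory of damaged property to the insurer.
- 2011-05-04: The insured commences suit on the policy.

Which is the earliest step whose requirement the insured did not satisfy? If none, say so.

Step 3

Step 1 — counting 32 days from 2011-03-13 (when the loss occurs) gives a deadline of 2011-04-14; completed 2011-04-12, before the deadline.
Step 2 — 6 and 18 days from 2011-04-12 (when first notice of loss is given) are 2011-04-18 and 2011-04-30 respectively; done 2011-04-29 — within the window.
Step 3 — 9 and 23 days from 2011-04-29 (when the supporting inventory is provided) are 2011-05-08 and 2011-05-22 respectively; 2011-05-04 is 4 days too early.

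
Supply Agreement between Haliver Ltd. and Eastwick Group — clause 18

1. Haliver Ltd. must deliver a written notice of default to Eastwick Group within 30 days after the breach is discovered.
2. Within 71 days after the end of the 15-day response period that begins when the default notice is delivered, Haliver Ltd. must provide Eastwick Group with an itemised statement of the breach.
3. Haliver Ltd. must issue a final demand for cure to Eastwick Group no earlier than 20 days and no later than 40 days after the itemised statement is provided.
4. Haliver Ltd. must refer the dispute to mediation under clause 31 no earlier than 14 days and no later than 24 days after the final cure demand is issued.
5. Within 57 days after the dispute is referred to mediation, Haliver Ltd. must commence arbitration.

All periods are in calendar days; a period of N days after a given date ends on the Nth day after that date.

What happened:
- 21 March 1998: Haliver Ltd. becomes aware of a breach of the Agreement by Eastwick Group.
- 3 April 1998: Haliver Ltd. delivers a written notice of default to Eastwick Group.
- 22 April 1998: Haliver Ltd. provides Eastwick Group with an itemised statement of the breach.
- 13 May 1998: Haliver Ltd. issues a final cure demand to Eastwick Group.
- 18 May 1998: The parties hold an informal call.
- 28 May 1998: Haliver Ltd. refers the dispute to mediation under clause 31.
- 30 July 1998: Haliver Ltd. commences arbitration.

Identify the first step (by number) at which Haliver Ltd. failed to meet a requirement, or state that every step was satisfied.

Step 1: 30 days after 21 March 1998 (when the breach is discovered) is 20 April 1998; 3 April 1998 is within that limit.
Step 2: 71 days after 18 April 1998 (end of the 15-day response period, which began when the default notice is delivered on 3 April 1998) is 28 June 1998; completed 22 April 1998, before the deadline.
Step 3: the window is 20–40 days after 22 April 1998 (when the itemised statement is provided), so 12 May 1998 through 1 June 1998; done 13 May 1998 — within the window.
Step 4: the window is 14–24 days after 13 May 1998 (when the final cure demand is issued), so 27 May 1998 through 6 June 1998; done 28 May 1998, which is between those dates.
Step 5: 57 days after 28 May 1998 (when the dispute is referred to mediation) is 24 July 1998; done 30 July 1998 — 6 days late.
The procedure was therefore not followed at step 5.

Step 5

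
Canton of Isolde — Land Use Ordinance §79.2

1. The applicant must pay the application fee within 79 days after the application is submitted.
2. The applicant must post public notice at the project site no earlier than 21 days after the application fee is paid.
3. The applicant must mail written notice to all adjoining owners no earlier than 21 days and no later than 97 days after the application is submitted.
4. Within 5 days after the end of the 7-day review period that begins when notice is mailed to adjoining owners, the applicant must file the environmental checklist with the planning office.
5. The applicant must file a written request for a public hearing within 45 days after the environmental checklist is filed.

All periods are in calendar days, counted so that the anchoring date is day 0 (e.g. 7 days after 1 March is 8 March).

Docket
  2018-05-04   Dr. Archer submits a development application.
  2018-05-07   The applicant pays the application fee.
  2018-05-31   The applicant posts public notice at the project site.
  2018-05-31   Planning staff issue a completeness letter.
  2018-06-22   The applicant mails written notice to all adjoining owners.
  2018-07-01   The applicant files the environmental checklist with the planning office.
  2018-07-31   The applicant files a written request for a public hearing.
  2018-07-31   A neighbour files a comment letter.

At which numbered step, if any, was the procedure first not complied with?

None — every step was satisfied

(1) due by 2018-05-04 + 79 days = 2018-07-22; completed 2018-05-07, before the deadline.
(2) permitted from 2018-05-07 + 21 days = 2018-05-28 onward; 2018-05-31 is on or after that date.
(3) the permitted window runs from 2018-05-04 + 21 = 2018-05-25 to 2018-05-04 + 97 = 2018-08-09; done 2018-06-22, which is between those dates.
(4) due by 2018-06-29 + 5 days = 2018-07-04; 2018-07-01 is within that limit.
(5) due by 2018-07-01 + 45 days = 2018-08-15; 2018-07-31 is within that limit.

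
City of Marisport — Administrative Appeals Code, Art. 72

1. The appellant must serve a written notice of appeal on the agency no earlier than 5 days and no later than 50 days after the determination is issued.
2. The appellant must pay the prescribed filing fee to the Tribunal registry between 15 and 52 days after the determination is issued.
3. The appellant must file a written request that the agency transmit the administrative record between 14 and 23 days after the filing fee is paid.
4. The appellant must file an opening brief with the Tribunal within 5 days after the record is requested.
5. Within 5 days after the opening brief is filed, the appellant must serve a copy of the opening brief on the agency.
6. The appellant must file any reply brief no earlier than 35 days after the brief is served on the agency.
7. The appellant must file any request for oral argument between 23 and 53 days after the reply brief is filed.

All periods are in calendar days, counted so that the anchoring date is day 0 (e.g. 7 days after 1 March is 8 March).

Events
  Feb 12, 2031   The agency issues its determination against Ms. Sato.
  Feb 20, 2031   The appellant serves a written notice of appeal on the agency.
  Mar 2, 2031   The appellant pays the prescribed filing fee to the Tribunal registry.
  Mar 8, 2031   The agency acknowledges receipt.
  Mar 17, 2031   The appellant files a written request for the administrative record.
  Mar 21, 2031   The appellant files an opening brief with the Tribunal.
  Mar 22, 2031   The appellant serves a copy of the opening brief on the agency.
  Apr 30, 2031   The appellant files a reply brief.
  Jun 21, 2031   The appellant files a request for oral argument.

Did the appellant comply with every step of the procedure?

Yes

Step 1 — 5 and 50 days from Feb 12, 2031 (when the determination is issued) are Feb 17, 2031 and Apr 3, 2031 respectively; Feb 20, 2031 falls inside that range.
Step 2 — 15 and 52 days from Feb 12, 2031 (when the determination is issued) are Feb 27, 2031 and Apr 5, 2031 respectively; done Mar 2, 2031 — within the window.
Step 3 — 14 and 23 days from Mar 2, 2031 (when the filing fee is paid) are Mar 16, 2031 and Mar 25, 2031 respectively; Mar 17, 2031 falls inside that range.
Step 4 — counting 5 days from Mar 17, 2031 (when the record is requested) gives a deadline of Mar 22, 2031; completed Mar 21, 2031, before the deadline.
Step 5 — counting 5 days from Mar 21, 2031 (when the opening brief is filed) gives a deadline of Mar 26, 2031; Mar 22, 2031 is within that limit.
Step 6 — must wait 35 days from Mar 22, 2031 (when the brief is served on the agency), so not before Apr 26, 2031; done Apr 30, 2031, after the minimum wait.
Step 7 — 23 and 53 days from Apr 30, 2031 (when the reply brief is filed) are May 23, 2031 and Jun 22, 2031 respectively; Jun 21, 2031 falls inside that range.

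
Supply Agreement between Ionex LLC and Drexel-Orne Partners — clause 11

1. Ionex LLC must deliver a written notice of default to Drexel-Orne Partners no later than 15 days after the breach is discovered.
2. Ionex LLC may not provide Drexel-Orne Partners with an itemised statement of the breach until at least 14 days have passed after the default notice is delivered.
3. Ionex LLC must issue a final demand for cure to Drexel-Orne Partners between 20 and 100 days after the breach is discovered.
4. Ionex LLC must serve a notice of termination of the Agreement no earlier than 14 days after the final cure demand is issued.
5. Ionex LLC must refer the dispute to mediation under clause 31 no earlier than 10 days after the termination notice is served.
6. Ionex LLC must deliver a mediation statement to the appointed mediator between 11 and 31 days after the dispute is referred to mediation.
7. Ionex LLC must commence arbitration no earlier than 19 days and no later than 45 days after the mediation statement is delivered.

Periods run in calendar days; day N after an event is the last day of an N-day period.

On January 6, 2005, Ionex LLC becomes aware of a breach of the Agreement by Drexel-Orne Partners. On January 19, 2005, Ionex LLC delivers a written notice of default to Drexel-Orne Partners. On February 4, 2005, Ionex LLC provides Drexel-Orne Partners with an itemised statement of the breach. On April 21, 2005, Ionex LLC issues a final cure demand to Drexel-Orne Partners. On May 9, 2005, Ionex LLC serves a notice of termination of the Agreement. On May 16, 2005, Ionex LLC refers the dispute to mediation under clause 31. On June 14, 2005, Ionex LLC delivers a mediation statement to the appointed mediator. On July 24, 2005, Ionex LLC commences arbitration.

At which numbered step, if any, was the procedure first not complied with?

(1) due by January 6, 2005 + 15 days = January 21, 2005; completed January 19, 2005, before the deadline.
(2) permitted from January 19, 2005 + 14 days = February 2, 2005 onward; done February 4, 2005, after the minimum wait.
(3) the permitted window runs from January 6, 2005 + 20 = January 26, 2005 to January 6, 2005 + 100 = April 16, 2005; April 21, 2005 is 5 days past the end of the window.

Step 3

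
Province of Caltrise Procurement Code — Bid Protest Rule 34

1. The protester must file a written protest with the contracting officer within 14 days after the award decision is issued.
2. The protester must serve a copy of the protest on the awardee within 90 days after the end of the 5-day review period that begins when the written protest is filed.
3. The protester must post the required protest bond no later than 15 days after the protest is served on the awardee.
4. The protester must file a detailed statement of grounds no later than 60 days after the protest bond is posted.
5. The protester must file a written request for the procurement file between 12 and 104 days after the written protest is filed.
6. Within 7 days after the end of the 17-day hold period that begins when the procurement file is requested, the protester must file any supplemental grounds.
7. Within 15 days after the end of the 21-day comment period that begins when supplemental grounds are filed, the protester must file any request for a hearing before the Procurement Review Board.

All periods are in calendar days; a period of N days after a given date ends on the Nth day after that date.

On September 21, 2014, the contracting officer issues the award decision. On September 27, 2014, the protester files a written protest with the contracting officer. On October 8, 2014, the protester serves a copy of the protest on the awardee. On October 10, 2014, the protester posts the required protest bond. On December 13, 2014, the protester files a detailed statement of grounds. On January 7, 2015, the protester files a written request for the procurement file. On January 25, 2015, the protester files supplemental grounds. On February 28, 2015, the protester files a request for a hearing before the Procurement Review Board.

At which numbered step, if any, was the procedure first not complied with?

Step 4

(1) due by September 21, 2014 + 14 days = October 5, 2014; September 27, 2014 is within that limit.
(2) due by October 2, 2014 + 90 days = December 31, 2014; done October 8, 2014 — timely.
(3) due by October 8, 2014 + 15 days = October 23, 2014; completed October 10, 2014, before the deadline.
(4) due by October 10, 2014 + 60 days = December 9, 2014; December 13, 2014 misses that deadline by 4 days.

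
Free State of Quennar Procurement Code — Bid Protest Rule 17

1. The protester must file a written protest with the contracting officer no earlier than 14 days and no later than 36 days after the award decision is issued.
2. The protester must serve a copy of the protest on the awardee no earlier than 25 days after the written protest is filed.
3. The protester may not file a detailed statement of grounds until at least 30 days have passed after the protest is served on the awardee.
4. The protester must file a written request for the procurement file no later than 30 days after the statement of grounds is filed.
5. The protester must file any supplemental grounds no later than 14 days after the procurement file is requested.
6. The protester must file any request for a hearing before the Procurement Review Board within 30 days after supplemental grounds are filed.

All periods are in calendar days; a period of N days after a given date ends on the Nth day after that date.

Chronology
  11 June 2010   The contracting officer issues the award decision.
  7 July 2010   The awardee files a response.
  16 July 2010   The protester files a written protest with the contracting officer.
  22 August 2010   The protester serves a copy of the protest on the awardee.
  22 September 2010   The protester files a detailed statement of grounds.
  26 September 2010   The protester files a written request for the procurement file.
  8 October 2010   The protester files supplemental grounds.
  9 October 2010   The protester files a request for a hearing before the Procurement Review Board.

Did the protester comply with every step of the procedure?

Step 1 — 14 and 36 days from 11 June 2010 (when the award decision is issued) are 25 June 2010 and 17 July 2010 respectively; done 16 July 2010, which is between those dates.
Step 2 — must wait 25 days from 16 July 2010 (when the written protest is filed), so not before 10 August 2010; 22 August 2010 is on or after that date.
Step 3 — must wait 30 days from 22 August 2010 (when the protest is served on the awardee), so not before 21 September 2010; done 22 September 2010 — permitted.
Step 4 — counting 30 days from 22 September 2010 (when the statement of grounds is filed) gives a deadline of 22 October 2010; 26 September 2010 is within that limit.
Step 5 — counting 14 days from 26 September 2010 (when the procurement file is requested) gives a deadline of 10 October 2010; 8 October 2010 is within that limit.
Step 6 — counting 30 days from 8 October 2010 (when supplemental grounds are filed) gives a deadline of 7 November 2010; done 9 October 2010 — timely.

Yes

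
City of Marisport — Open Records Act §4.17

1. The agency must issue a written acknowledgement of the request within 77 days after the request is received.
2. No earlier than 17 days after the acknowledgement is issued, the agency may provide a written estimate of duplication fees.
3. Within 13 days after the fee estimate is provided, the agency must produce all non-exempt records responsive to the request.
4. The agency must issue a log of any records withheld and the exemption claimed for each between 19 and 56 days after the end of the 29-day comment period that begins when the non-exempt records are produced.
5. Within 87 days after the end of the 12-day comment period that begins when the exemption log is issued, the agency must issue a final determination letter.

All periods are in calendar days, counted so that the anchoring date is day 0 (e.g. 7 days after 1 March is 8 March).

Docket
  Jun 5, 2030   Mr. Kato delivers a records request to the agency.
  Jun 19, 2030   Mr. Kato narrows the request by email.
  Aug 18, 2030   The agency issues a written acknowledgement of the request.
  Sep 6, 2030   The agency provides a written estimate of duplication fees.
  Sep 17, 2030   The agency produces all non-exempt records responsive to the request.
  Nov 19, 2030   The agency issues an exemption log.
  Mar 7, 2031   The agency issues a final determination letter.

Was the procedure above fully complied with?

(1) due by Jun 5, 2030 + 77 days = Aug 21, 2030; Aug 18, 2030 is within that limit.
(2) permitted from Aug 18, 2030 + 17 days = Sep 4, 2030 onward; done Sep 6, 2030 — permitted.
(3) due by Sep 6, 2030 + 13 days = Sep 19, 2030; completed Sep 17, 2030, before the deadline.
(4) the permitted window runs from Oct 16, 2030 + 19 = Nov 4, 2030 to Oct 16, 2030 + 56 = Dec 11, 2030; Nov 19, 2030 falls inside that range.
(5) due by Dec 1, 2030 + 87 days = Feb 26, 2031; not done until Mar 7, 2031, 9 days after the deadline.
No need to go further; step 5 was not satisfied.

No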